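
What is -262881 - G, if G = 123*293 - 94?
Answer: -298826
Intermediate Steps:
G = 35945 (G = 36039 - 94 = 35945)
-262881 - G = -262881 - 1*35945 = -262881 - 35945 = -298826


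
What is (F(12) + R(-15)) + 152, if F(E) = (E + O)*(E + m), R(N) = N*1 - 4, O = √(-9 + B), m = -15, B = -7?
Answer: 97 - 12*I ≈ 97.0 - 12.0*I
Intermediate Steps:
O = 4*I (O = √(-9 - 7) = √(-16) = 4*I ≈ 4.0*I)
R(N) = -4 + N (R(N) = N - 4 = -4 + N)
F(E) = (-15 + E)*(E + 4*I) (F(E) = (E + 4*I)*(E - 15) = (E + 4*I)*(-15 + E) = (-15 + E)*(E + 4*I))
(F(12) + R(-15)) + 152 = ((12² - 60*I + 12*(-15 + 4*I)) + (-4 - 15)) + 152 = ((144 - 60*I + (-180 + 48*I)) - 19) + 152 = ((-36 - 12*I) - 19) + 152 = (-55 - 12*I) + 152 = 97 - 12*I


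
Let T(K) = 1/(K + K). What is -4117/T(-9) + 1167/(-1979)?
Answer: 146654607/1979 ≈ 74105.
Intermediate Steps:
T(K) = 1/(2*K)
-4117/T(-9) + 1167/(-1979) = -4117/((1/2)/(-9)) + 1167/(-1979) = -4117/((1/2)*(-1/9)) + 1167*(-1/1979) = -4117/(-1/18) - 1167/1979 = -4117*(-18) - 1167/1979 = 74106 - 1167/1979 = 146654607/1979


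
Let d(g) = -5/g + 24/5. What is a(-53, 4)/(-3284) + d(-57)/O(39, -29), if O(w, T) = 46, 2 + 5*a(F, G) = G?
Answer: 571171/5381655 ≈ 0.10613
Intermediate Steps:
a(F, G) = -2/5 + G/5
d(g) = 24/5 - 5/g (d(g) = -5/g + 24*(1/5) = -5/g + 24/5 = 24/5 - 5/g)
a(-53, 4)/(-3284) + d(-57)/O(39, -29) = (-2/5 + (1/5)*4)/(-3284) + (24/5 - 5/(-57))/46 = (-2/5 + 4/5)*(-1/3284) + (24/5 - 5*(-1/57))*(1/46) = (2/5)*(-1/3284) + (24/5 + 5/57)*(1/46) = -1/8210 + (1393/285)*(1/46) = -1/8210 + 1393/13110 = 571171/5381655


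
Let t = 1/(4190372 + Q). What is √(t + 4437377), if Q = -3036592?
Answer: √1476768260289170145/576890 ≈ 2106.5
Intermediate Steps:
t = 1/1153780 (t = 1/(4190372 - 3036592) = 1/1153780 ≈ 8.6672e-7)
√(t + 4437377) = √(1/1153780 + 4437377) = √(5119756835061/1153780) = √1476768260289170145/576890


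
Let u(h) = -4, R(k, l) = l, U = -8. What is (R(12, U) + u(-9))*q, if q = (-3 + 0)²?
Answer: -108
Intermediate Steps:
q = 9 (q = (-3)² = 9)
(R(12, U) + u(-9))*q = (-8 - 4)*9 = -12*9 = -108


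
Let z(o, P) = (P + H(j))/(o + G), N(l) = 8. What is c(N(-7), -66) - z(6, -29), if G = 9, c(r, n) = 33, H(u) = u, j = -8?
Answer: 532/15 ≈ 35.467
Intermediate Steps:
z(o, P) = (-8 + P)/(9 + o) (z(o, P) = (P - 8)/(o + 9) = (-8 + P)/(9 + o))
c(N(-7), -66) - z(6, -29) = 33 - (-8 - 29)/(9 + 6) = 33 - (-37)/15 = 33 - 1*(-37/15) = 33 + 37/15 = 532/15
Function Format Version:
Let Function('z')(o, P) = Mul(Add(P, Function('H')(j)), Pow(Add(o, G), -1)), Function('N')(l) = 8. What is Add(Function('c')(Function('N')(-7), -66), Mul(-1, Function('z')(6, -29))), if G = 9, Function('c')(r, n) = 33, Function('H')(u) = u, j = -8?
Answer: Rational(532, 15) ≈ 35.467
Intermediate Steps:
Function('z')(o, P) = Mul(Pow(Add(9, o), -1), Add(-8, P)) (Function('z')(o, P) = Mul(Add(P, -8), Pow(Add(o, 9), -1)) = Mul(Add(-8, P), Pow(Add(9, o), -1)) = Mul(Pow(Add(9, o), -1), Add(-8, P)))
Add(Function('c')(Function('N')(-7), -66), Mul(-1, Function('z')(6, -29))) = Add(33, Mul(-1, Mul(Pow(Add(9, 6), -1), Add(-8, -29)))) = Add(33, Mul(-1, Mul(Pow(15, -1), -37))) = Add(33, Mul(-1, Mul(Rational(1, 15), -37))) = Add(33, Mul(-1, Rational(-37, 15))) = Add(33, Rational(37, 15)) = Rational(532, 15)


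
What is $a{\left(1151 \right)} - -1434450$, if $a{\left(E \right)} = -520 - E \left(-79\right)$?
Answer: $1524859$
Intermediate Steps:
$a{\left(E \right)} = -520 + 79 E$ ($a{\left(E \right)} = -520 - - 79 E = -520 + 79 E$)
$a{\left(1151 \right)} - -1434450 = \left(-520 + 79 \cdot 1151\right) - -1434450 = \left(-520 + 90929\right) + 1434450 = 90409 + 1434450 = 1524859$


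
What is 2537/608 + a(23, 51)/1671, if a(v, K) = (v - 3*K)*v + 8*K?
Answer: 2669471/1015968 ≈ 2.6275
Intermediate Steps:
a(v, K) = 8*K + v*(v - 3*K) (a(v, K) = v*(v - 3*K) + 8*K = 8*K + v*(v - 3*K))
2537/608 + a(23, 51)/1671 = 2537/608 + (23² + 8*51 - 3*51*23)/1671 = 2537*(1/608) + (529 + 408 - 3519)*(1/1671) = 2537/608 - 2582*1/1671 = 2537/608 - 2582/1671 = 2669471/1015968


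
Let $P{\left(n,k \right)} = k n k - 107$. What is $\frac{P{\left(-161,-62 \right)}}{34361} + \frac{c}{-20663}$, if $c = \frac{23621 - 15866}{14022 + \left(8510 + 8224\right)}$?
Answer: $- \frac{11920484757591}{661721251676} \approx -18.014$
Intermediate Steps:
$P{\left(n,k \right)} = -107 + n k^{2}$ ($P{\left(n,k \right)} = n k^{2} - 107 = -107 + n k^{2}$)
$c = \frac{235}{932}$ ($c = \frac{7755}{14022 + 16734} = \frac{7755}{30756} = 7755 \cdot \frac{1}{30756} = \frac{235}{932} \approx 0.25215$)
$\frac{P{\left(-161,-62 \right)}}{34361} + \frac{c}{-20663} = \frac{-107 - 161 \left(-62\right)^{2}}{34361} + \frac{235}{932 \left(-20663\right)} = \left(-107 - 618884\right) \frac{1}{34361} + \frac{235}{932} \left(- \frac{1}{20663}\right) = \left(-107 - 618884\right) \frac{1}{34361} - \frac{235}{19257916} = \left(-618991\right) \frac{1}{34361} - \frac{235}{19257916} = - \frac{618991}{34361} - \frac{235}{19257916} = - \frac{11920484757591}{661721251676}$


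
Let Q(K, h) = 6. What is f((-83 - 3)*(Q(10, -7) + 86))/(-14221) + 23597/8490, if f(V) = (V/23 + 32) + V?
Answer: 405394697/120736290 ≈ 3.3577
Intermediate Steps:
f(V) = 32 + 24*V/23 (f(V) = (V*(1/23) + 32) + V = (V/23 + 32) + V = (32 + V/23) + V = 32 + 24*V/23)
f((-83 - 3)*(Q(10, -7) + 86))/(-14221) + 23597/8490 = (32 + 24*((-83 - 3)*(6 + 86))/23)/(-14221) + 23597/8490 = (32 + 24*(-86*92)/23)*(-1/14221) + 23597*(1/8490) = (32 + (24/23)*(-7912))*(-1/14221) + 23597/8490 = (32 - 8256)*(-1/14221) + 23597/8490 = -8224*(-1/14221) + 23597/8490 = 8224/14221 + 23597/8490 = 405394697/120736290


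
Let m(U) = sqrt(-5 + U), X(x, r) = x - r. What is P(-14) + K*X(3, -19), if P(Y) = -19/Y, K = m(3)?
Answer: 19/14 + 22*I*sqrt(2) ≈ 1.3571 + 31.113*I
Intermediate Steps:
K = I*sqrt(2) (K = sqrt(-5 + 3) = sqrt(-2) = I*sqrt(2) ≈ 1.4142*I)
P(-14) + K*X(3, -19) = -19/(-14) + (I*sqrt(2))*(3 - 1*(-19)) = -19*(-1/14) + (I*sqrt(2))*(3 + 19) = 19/14 + (I*sqrt(2))*22 = 19/14 + 22*I*sqrt(2)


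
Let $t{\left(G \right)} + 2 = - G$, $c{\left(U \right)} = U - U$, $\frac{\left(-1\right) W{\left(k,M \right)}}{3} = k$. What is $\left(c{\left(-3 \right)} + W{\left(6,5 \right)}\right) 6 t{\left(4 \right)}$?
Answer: $648$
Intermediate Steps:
$W{\left(k,M \right)} = - 3 k$
$c{\left(U \right)} = 0$
$t{\left(G \right)} = -2 - G$
$\left(c{\left(-3 \right)} + W{\left(6,5 \right)}\right) 6 t{\left(4 \right)} = \left(0 - 18\right) 6 \left(-2 - 4\right) = \left(-18\right) 6 \left(-6\right) = \left(-108\right) \left(-6\right) = 648$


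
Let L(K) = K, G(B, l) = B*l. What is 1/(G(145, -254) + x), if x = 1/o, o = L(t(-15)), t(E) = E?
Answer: -15/552451 ≈ -2.7152e-5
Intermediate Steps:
o = -15
x = -1/15 (x = 1/(-15) = -1/15 ≈ -0.066667)
1/(G(145, -254) + x) = 1/(145*(-254) - 1/15) = 1/(-36830 - 1/15) = 1/(-552451/15) = -15/552451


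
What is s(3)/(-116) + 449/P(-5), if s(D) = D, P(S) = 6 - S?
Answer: 52051/1276 ≈ 40.792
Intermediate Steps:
s(3)/(-116) + 449/P(-5) = 3/(-116) + 449/(6 - 1*(-5)) = 3*(-1/116) + 449/(6 + 5) = -3/116 + 449/11 = 52051/1276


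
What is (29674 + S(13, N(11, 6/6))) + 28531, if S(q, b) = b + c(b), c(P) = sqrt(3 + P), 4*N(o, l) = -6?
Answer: 116407/2 + sqrt(6)/2 ≈ 58205.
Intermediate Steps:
N(o, l) = -3/2 (N(o, l) = (1/4)*(-6) = -3/2)
S(q, b) = b + sqrt(3 + b)
(29674 + S(13, N(11, 6/6))) + 28531 = (29674 + (-3/2 + sqrt(3 - 3/2))) + 28531 = (29674 + (-3/2 + sqrt(3/2))) + 28531 = (29674 + (-3/2 + sqrt(6)/2)) + 28531 = (59345/2 + sqrt(6)/2) + 28531 = 116407/2 + sqrt(6)/2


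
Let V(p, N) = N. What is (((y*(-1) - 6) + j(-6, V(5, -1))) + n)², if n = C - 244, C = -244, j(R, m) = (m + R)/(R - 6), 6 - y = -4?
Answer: 36493681/144 ≈ 2.5343e+5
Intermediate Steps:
y = 10 (y = 6 - 1*(-4) = 6 + 4 = 10)
j(R, m) = (R + m)/(-6 + R)
n = -488 (n = -244 - 244 = -488)
(((y*(-1) - 6) + j(-6, V(5, -1))) + n)² = (((10*(-1) - 6) + (-6 - 1)/(-6 - 6)) - 488)² = (((-10 - 6) - 7/(-12)) - 488)² = ((-16 - 1/12*(-7)) - 488)² = ((-16 + 7/12) - 488)² = (-185/12 - 488)² = (-6041/12)² = 36493681/144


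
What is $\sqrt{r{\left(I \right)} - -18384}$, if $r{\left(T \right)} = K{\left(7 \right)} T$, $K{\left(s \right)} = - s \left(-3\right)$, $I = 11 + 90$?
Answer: $\sqrt{20505} \approx 143.2$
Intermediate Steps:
$I = 101$
$K{\left(s \right)} = 3 s$
$r{\left(T \right)} = 21 T$ ($r{\left(T \right)} = 3 \cdot 7 T = 21 T$)
$\sqrt{r{\left(I \right)} - -18384} = \sqrt{21 \cdot 101 - -18384} = \sqrt{2121 + 18384} = \sqrt{20505}$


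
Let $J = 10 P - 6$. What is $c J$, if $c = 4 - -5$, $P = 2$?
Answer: $126$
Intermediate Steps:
$c = 9$ ($c = 4 + 5 = 9$)
$J = 14$ ($J = 10 \cdot 2 - 6 = 20 - 6 = 14$)
$c J = 9 \cdot 14 = 126$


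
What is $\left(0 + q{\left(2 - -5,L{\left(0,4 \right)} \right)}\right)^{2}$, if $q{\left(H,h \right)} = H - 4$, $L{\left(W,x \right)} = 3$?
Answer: $9$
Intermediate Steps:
$q{\left(H,h \right)} = -4 + H$ ($q{\left(H,h \right)} = H - 4 = -4 + H$)
$\left(0 + q{\left(2 - -5,L{\left(0,4 \right)} \right)}\right)^{2} = \left(0 + \left(-4 + \left(2 - -5\right)\right)\right)^{2} = \left(0 + \left(-4 + \left(2 + 5\right)\right)\right)^{2} = \left(0 + \left(-4 + 7\right)\right)^{2} = \left(0 + 3\right)^{2} = 3^{2} = 9$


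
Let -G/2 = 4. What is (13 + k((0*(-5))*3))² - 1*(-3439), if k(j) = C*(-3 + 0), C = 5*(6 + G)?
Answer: 5288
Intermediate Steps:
G = -8 (G = -2*4 = -8)
C = -10 (C = 5*(6 - 8) = 5*(-2) = -10)
k(j) = 30 (k(j) = -10*(-3 + 0) = -10*(-3) = 30)
(13 + k((0*(-5))*3))² - 1*(-3439) = (13 + 30)² - 1*(-3439) = 43² + 3439 = 1849 + 3439 = 5288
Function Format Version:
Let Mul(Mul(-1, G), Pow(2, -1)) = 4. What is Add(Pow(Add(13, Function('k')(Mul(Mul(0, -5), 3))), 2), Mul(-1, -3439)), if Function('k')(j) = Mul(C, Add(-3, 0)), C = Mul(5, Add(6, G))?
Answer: 5288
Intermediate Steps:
G = -8 (G = Mul(-2, 4) = -8)
C = -10 (C = Mul(5, Add(6, -8)) = Mul(5, -2) = -10)
Function('k')(j) = 30 (Function('k')(j) = Mul(-10, Add(-3, 0)) = Mul(-10, -3) = 30)
Add(Pow(Add(13, Function('k')(Mul(Mul(0, -5), 3))), 2), Mul(-1, -3439)) = Add(Pow(Add(13, 30), 2), Mul(-1, -3439)) = Add(Pow(43, 2), 3439) = Add(1849, 3439) = 5288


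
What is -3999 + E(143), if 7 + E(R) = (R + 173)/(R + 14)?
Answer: -628626/157 ≈ -4004.0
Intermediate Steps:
E(R) = -7 + (173 + R)/(14 + R) (E(R) = -7 + (R + 173)/(R + 14) = -7 + (173 + R)/(14 + R))
-3999 + E(143) = -3999 + 3*(25 - 2*143)/(14 + 143) = -3999 + 3*(25 - 286)/157 = -3999 + 3*(1/157)*(-261) = -3999 - 783/157 = -628626/157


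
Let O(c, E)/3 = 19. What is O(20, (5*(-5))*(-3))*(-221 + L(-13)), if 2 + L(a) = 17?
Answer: -11742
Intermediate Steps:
L(a) = 15 (L(a) = -2 + 17 = 15)
O(c, E) = 57 (O(c, E) = 3*19 = 57)
O(20, (5*(-5))*(-3))*(-221 + L(-13)) = 57*(-221 + 15) = 57*(-206) = -11742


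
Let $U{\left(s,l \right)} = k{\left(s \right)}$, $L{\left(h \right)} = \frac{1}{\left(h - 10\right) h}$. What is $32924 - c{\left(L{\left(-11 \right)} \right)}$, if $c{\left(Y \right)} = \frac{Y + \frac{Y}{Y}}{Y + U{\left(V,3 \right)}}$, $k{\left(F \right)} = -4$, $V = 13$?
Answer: $\frac{30389084}{923} \approx 32924.0$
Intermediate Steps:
$L{\left(h \right)} = \frac{1}{h \left(-10 + h\right)}$ ($L{\left(h \right)} = \frac{1}{\left(-10 + h\right) h} = \frac{1}{h \left(-10 + h\right)}$)
$U{\left(s,l \right)} = -4$
$c{\left(Y \right)} = \frac{1 + Y}{-4 + Y}$ ($c{\left(Y \right)} = \frac{Y + \frac{Y}{Y}}{Y - 4} = \frac{Y + 1}{-4 + Y} = \frac{1 + Y}{-4 + Y}$)
$32924 - c{\left(L{\left(-11 \right)} \right)} = 32924 - \frac{1 + \frac{1}{\left(-11\right) \left(-10 - 11\right)}}{-4 + \frac{1}{\left(-11\right) \left(-10 - 11\right)}} = 32924 - \frac{1 - \frac{1}{11 \left(-21\right)}}{-4 - \frac{1}{11 \left(-21\right)}} = 32924 - \frac{1 - - \frac{1}{231}}{-4 - - \frac{1}{231}} = 32924 - \frac{1 + \frac{1}{231}}{-4 + \frac{1}{231}} = 32924 - \frac{1}{- \frac{923}{231}} \cdot \frac{232}{231} = 32924 - \left(- \frac{231}{923}\right) \frac{232}{231} = 32924 - - \frac{232}{923} = 32924 + \frac{232}{923} = \frac{30389084}{923}$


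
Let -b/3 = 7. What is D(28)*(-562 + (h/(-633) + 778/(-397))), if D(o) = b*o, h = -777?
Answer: 27717372732/83767 ≈ 3.3089e+5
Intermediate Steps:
b = -21 (b = -3*7 = -21)
D(o) = -21*o
D(28)*(-562 + (h/(-633) + 778/(-397))) = (-21*28)*(-562 + (-777/(-633) + 778/(-397))) = -588*(-562 + (-777*(-1/633) + 778*(-1/397))) = -588*(-562 + (259/211 - 778/397)) = -588*(-562 - 61335/83767) = -588*(-47138389/83767) = 27717372732/83767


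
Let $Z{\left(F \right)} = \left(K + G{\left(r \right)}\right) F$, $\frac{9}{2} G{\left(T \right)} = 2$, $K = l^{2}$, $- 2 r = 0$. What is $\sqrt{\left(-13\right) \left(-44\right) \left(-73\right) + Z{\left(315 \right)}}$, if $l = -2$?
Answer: $6 i \sqrt{1121} \approx 200.89 i$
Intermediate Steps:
$r = 0$ ($r = \left(- \frac{1}{2}\right) 0 = 0$)
$K = 4$ ($K = \left(-2\right)^{2} = 4$)
$G{\left(T \right)} = \frac{4}{9}$ ($G{\left(T \right)} = \frac{2}{9} \cdot 2 = \frac{4}{9}$)
$Z{\left(F \right)} = \frac{40 F}{9}$ ($Z{\left(F \right)} = \left(4 + \frac{4}{9}\right) F = \frac{40 F}{9}$)
$\sqrt{\left(-13\right) \left(-44\right) \left(-73\right) + Z{\left(315 \right)}} = \sqrt{\left(-13\right) \left(-44\right) \left(-73\right) + \frac{40}{9} \cdot 315} = \sqrt{572 \left(-73\right) + 1400} = \sqrt{-41756 + 1400} = \sqrt{-40356} = 6 i \sqrt{1121}$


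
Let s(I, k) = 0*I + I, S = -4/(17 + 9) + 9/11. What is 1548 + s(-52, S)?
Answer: 1496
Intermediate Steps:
S = 95/143 (S = -4/26 + 9*(1/11) = -4*1/26 + 9/11 = -2/13 + 9/11 = 95/143 ≈ 0.66434)
s(I, k) = I (s(I, k) = 0 + I = I)
1548 + s(-52, S) = 1548 - 52 = 1496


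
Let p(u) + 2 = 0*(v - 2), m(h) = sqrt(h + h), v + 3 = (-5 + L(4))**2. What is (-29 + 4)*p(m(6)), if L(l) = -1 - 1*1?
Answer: 50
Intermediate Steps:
L(l) = -2 (L(l) = -1 - 1 = -2)
v = 46 (v = -3 + (-5 - 2)**2 = -3 + (-7)**2 = -3 + 49 = 46)
m(h) = sqrt(2)*sqrt(h) (m(h) = sqrt(2*h) = sqrt(2)*sqrt(h))
p(u) = -2 (p(u) = -2 + 0*(46 - 2) = -2 + 0*44 = -2 + 0 = -2)
(-29 + 4)*p(m(6)) = (-29 + 4)*(-2) = -25*(-2) = 50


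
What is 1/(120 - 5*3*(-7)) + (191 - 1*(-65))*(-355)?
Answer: -20447999/225 ≈ -90880.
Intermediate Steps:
1/(120 - 5*3*(-7)) + (191 - 1*(-65))*(-355) = 1/(120 - 15*(-7)) + (191 + 65)*(-355) = 1/(120 + 105) + 256*(-355) = 1/225 - 90880 = -20447999/225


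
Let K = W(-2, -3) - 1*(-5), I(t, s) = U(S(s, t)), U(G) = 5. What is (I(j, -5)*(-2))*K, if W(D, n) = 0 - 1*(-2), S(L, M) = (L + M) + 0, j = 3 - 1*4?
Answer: -70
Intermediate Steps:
j = -1 (j = 3 - 4 = -1)
S(L, M) = L + M
W(D, n) = 2 (W(D, n) = 0 + 2 = 2)
I(t, s) = 5
K = 7 (K = 2 - 1*(-5) = 2 + 5 = 7)
(I(j, -5)*(-2))*K = (5*(-2))*7 = -10*7 = -70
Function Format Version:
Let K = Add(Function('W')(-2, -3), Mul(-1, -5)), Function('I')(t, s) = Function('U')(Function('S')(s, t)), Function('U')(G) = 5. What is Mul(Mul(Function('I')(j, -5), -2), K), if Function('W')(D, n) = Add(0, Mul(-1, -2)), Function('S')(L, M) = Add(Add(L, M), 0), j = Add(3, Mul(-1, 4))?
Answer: -70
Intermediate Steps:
j = -1 (j = Add(3, -4) = -1)
Function('S')(L, M) = Add(L, M)
Function('W')(D, n) = 2 (Function('W')(D, n) = Add(0, 2) = 2)
Function('I')(t, s) = 5
K = 7 (K = Add(2, Mul(-1, -5)) = Add(2, 5) = 7)
Mul(Mul(Function('I')(j, -5), -2), K) = Mul(Mul(5, -2), 7) = Mul(-10, 7) = -70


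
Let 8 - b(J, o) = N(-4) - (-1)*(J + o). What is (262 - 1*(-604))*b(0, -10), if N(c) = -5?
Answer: 19918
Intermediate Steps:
b(J, o) = 13 - J - o (b(J, o) = 8 - (-5 - (-1)*(J + o)) = 8 - (-5 - (-J - o)) = 8 - (-5 + (J + o)) = 8 - (-5 + J + o) = 8 + (5 - J - o) = 13 - J - o)
(262 - 1*(-604))*b(0, -10) = (262 - 1*(-604))*(13 - 1*0 - 1*(-10)) = (262 + 604)*(13 + 0 + 10) = 866*23 = 19918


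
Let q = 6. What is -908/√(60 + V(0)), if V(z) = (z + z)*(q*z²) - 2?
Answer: -454*√58/29 ≈ -119.23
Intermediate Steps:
V(z) = -2 + 12*z³ (V(z) = (z + z)*(6*z²) - 2 = (2*z)*(6*z²) - 2 = 12*z³ - 2 = -2 + 12*z³)
-908/√(60 + V(0)) = -908/√(60 + (-2 + 12*0³)) = -908/√(60 + (-2 + 12*0)) = -908/√(60 + (-2 + 0)) = -908/√(60 - 2) = -908*√58/58 = -454*√58/29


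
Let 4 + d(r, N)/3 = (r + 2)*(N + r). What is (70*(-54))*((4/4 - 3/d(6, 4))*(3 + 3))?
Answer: -425250/19 ≈ -22382.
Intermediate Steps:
d(r, N) = -12 + 3*(2 + r)*(N + r) (d(r, N) = -12 + 3*((r + 2)*(N + r)) = -12 + 3*((2 + r)*(N + r)) = -12 + 3*(2 + r)*(N + r))
(70*(-54))*((4/4 - 3/d(6, 4))*(3 + 3)) = (70*(-54))*((4/4 - 3/(-12 + 3*6² + 6*4 + 6*6 + 3*4*6))*(3 + 3)) = -3780*(4*(¼) - 3/(-12 + 3*36 + 24 + 36 + 72))*6 = -3780*(1 - 3/(-12 + 108 + 24 + 36 + 72))*6 = -3780*(1 - 3/228)*6 = -3780*(1 - 3*1/228)*6 = -3780*(1 - 1/76)*6 = -70875*6/19 = -3780*225/38 = -425250/19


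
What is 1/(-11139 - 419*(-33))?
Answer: 1/2688 ≈ 0.00037202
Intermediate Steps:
1/(-11139 - 419*(-33)) = 1/(-11139 + 13827) = 1/2688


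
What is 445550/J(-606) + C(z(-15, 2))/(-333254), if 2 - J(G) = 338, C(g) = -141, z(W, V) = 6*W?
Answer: -5302902583/3999048 ≈ -1326.0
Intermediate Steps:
J(G) = -336 (J(G) = 2 - 1*338 = 2 - 338 = -336)
445550/J(-606) + C(z(-15, 2))/(-333254) = 445550/(-336) - 141/(-333254) = 445550*(-1/336) - 141*(-1/333254) = -31825/24 + 141/333254 = -5302902583/3999048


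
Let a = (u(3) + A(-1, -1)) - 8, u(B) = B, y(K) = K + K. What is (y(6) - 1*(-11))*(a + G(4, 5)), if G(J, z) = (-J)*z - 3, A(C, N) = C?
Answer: -667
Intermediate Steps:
y(K) = 2*K
G(J, z) = -3 - J*z (G(J, z) = -J*z - 3 = -3 - J*z)
a = -6 (a = (3 - 1) - 8 = 2 - 8 = -6)
(y(6) - 1*(-11))*(a + G(4, 5)) = (2*6 - 1*(-11))*(-6 + (-3 - 1*4*5)) = (12 + 11)*(-6 + (-3 - 20)) = 23*(-6 - 23) = 23*(-29) = -667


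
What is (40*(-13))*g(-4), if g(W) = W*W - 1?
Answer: -7800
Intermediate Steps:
g(W) = -1 + W**2 (g(W) = W**2 - 1 = -1 + W**2)
(40*(-13))*g(-4) = (40*(-13))*(-1 + (-4)**2) = -520*(-1 + 16) = -520*15 = -7800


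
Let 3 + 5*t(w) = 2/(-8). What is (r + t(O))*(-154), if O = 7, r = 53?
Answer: -80619/10 ≈ -8061.9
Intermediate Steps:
t(w) = -13/20 (t(w) = -3/5 + (2/(-8))/5 = -3/5 + (2*(-1/8))/5 = -3/5 + (1/5)*(-1/4) = -3/5 - 1/20 = -13/20)
(r + t(O))*(-154) = (53 - 13/20)*(-154) = (1047/20)*(-154) = -80619/10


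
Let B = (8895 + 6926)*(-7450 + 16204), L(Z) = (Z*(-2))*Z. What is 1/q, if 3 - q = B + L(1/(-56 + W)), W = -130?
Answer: -17298/2395721642237 ≈ -7.2204e-9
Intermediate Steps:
L(Z) = -2*Z**2 (L(Z) = (-2*Z)*Z = -2*Z**2)
B = 138497034 (B = 15821*8754 = 138497034)
q = -2395721642237/17298 (q = 3 - (138497034 - 2/(-56 - 130)**2) = 3 - (138497034 - 2*(1/(-186))**2) = 3 - (138497034 - 2*(-1/186)**2) = 3 - (138497034 - 2*1/34596) = 3 - (138497034 - 1/17298) = 3 - 1*2395721694131/17298 = 3 - 2395721694131/17298 = -2395721642237/17298 ≈ -1.3850e+8)
1/q = 1/(-2395721642237/17298) = -17298/2395721642237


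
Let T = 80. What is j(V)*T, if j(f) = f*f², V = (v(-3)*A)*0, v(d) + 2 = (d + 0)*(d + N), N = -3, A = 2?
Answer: 0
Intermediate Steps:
v(d) = -2 + d*(-3 + d) (v(d) = -2 + (d + 0)*(d - 3) = -2 + d*(-3 + d))
V = 0 (V = ((-2 + (-3)² - 3*(-3))*2)*0 = ((-2 + 9 + 9)*2)*0 = (16*2)*0 = 32*0 = 0)
j(f) = f³
j(V)*T = 0³*80 = 0*80 = 0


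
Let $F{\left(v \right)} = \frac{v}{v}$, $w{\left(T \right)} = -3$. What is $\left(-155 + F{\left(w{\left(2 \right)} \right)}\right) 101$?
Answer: $-15554$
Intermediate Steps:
$F{\left(v \right)} = 1$
$\left(-155 + F{\left(w{\left(2 \right)} \right)}\right) 101 = \left(-155 + 1\right) 101 = \left(-154\right) 101 = -15554$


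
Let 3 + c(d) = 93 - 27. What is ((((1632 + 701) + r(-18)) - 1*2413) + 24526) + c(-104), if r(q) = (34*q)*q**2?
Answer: -173779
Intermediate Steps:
r(q) = 34*q**3
c(d) = 63 (c(d) = -3 + (93 - 27) = -3 + 66 = 63)
((((1632 + 701) + r(-18)) - 1*2413) + 24526) + c(-104) = ((((1632 + 701) + 34*(-18)**3) - 1*2413) + 24526) + 63 = (((2333 + 34*(-5832)) - 2413) + 24526) + 63 = (((2333 - 198288) - 2413) + 24526) + 63 = ((-195955 - 2413) + 24526) + 63 = (-198368 + 24526) + 63 = -173842 + 63 = -173779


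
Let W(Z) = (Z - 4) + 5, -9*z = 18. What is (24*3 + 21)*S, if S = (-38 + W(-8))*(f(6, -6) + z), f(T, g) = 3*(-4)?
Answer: 58590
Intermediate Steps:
z = -2 (z = -⅑*18 = -2)
f(T, g) = -12
W(Z) = 1 + Z (W(Z) = (-4 + Z) + 5 = 1 + Z)
S = 630 (S = (-38 + (1 - 8))*(-12 - 2) = (-38 - 7)*(-14) = -45*(-14) = 630)
(24*3 + 21)*S = (24*3 + 21)*630 = (72 + 21)*630 = 93*630 = 58590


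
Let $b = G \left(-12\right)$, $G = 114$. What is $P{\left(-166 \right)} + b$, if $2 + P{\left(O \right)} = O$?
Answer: $-1536$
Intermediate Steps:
$P{\left(O \right)} = -2 + O$
$b = -1368$ ($b = 114 \left(-12\right) = -1368$)
$P{\left(-166 \right)} + b = \left(-2 - 166\right) - 1368 = -168 - 1368 = -1536$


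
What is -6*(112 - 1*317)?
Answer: 1230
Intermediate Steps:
-6*(112 - 1*317) = -6*(112 - 317) = -6*(-205) = 1230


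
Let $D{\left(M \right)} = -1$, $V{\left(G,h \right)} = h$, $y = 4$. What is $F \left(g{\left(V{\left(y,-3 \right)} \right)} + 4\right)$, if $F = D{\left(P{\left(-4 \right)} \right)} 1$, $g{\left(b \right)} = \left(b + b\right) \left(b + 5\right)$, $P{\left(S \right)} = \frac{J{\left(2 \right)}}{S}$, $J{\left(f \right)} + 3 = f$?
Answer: $8$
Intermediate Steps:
$J{\left(f \right)} = -3 + f$
$P{\left(S \right)} = - \frac{1}{S}$ ($P{\left(S \right)} = \frac{-3 + 2}{S} = - \frac{1}{S}$)
$g{\left(b \right)} = 2 b \left(5 + b\right)$
$F = -1$ ($F = \left(-1\right) 1 = -1$)
$F \left(g{\left(V{\left(y,-3 \right)} \right)} + 4\right) = - (2 \left(-3\right) \left(5 - 3\right) + 4) = - (2 \left(-3\right) 2 + 4) = - (-12 + 4) = \left(-1\right) \left(-8\right) = 8$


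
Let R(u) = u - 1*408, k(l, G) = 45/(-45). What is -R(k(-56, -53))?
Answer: 409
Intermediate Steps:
k(l, G) = -1 (k(l, G) = 45*(-1/45) = -1)
R(u) = -408 + u (R(u) = u - 408 = -408 + u)
-R(k(-56, -53)) = -(-408 - 1) = -1*(-409) = 409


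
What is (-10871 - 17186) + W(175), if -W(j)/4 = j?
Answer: -28757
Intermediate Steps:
W(j) = -4*j
(-10871 - 17186) + W(175) = (-10871 - 17186) - 4*175 = -28057 - 700 = -28757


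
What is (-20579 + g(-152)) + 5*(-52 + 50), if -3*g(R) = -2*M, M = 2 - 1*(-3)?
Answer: -61757/3 ≈ -20586.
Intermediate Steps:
M = 5 (M = 2 + 3 = 5)
g(R) = 10/3 (g(R) = -(-2)*5/3 = -1/3*(-10) = 10/3)
(-20579 + g(-152)) + 5*(-52 + 50) = (-20579 + 10/3) + 5*(-52 + 50) = -61727/3 + 5*(-2) = -61727/3 - 10 = -61757/3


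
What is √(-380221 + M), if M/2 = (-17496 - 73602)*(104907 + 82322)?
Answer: I*√34112755105 ≈ 1.847e+5*I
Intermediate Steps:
M = -34112374884 (M = 2*((-17496 - 73602)*(104907 + 82322)) = 2*(-91098*187229) = 2*(-17056187442) = -34112374884)
√(-380221 + M) = √(-380221 - 34112374884) = √(-34112755105) = I*√34112755105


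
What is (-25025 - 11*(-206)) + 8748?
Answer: -14011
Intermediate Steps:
(-25025 - 11*(-206)) + 8748 = (-25025 + 2266) + 8748 = -22759 + 8748 = -14011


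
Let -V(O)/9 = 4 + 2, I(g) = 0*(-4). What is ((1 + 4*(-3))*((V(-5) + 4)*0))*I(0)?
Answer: 0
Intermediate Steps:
I(g) = 0
V(O) = -54 (V(O) = -9*(4 + 2) = -9*6 = -54)
((1 + 4*(-3))*((V(-5) + 4)*0))*I(0) = ((1 + 4*(-3))*((-54 + 4)*0))*0 = ((1 - 12)*(-50*0))*0 = -11*0*0 = 0*0 = 0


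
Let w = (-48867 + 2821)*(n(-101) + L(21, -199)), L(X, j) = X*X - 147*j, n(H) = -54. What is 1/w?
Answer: -1/1364803440 ≈ -7.3271e-10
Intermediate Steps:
L(X, j) = X² - 147*j
w = -1364803440 (w = (-48867 + 2821)*(-54 + (21² - 147*(-199))) = -46046*(-54 + (441 + 29253)) = -46046*(-54 + 29694) = -46046*29640 = -1364803440)
1/w = 1/(-1364803440) = -1/1364803440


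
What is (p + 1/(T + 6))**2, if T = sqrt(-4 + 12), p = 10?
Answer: 20451/196 - 143*sqrt(2)/98 ≈ 102.28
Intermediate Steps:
T = 2*sqrt(2) (T = sqrt(8) = 2*sqrt(2) ≈ 2.8284)
(p + 1/(T + 6))**2 = (10 + 1/(2*sqrt(2) + 6))**2 = (10 + 1/(6 + 2*sqrt(2)))**2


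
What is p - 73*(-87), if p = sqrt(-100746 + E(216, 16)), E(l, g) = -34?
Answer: 6351 + 2*I*sqrt(25195) ≈ 6351.0 + 317.46*I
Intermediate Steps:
p = 2*I*sqrt(25195) (p = sqrt(-100746 - 34) = sqrt(-100780) = 2*I*sqrt(25195) ≈ 317.46*I)
p - 73*(-87) = 2*I*sqrt(25195) - 73*(-87) = 2*I*sqrt(25195) + 6351 = 6351 + 2*I*sqrt(25195)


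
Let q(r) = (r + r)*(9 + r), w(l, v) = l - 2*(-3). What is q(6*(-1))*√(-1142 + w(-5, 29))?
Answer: -36*I*√1141 ≈ -1216.0*I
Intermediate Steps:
w(l, v) = 6 + l (w(l, v) = l + 6 = 6 + l)
q(r) = 2*r*(9 + r) (q(r) = (2*r)*(9 + r) = 2*r*(9 + r))
q(6*(-1))*√(-1142 + w(-5, 29)) = (2*(6*(-1))*(9 + 6*(-1)))*√(-1142 + (6 - 5)) = (2*(-6)*(9 - 6))*√(-1142 + 1) = (2*(-6)*3)*√(-1141) = -36*I*√1141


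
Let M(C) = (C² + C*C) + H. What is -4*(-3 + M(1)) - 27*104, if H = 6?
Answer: -2828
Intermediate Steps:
M(C) = 6 + 2*C² (M(C) = (C² + C*C) + 6 = (C² + C²) + 6 = 2*C² + 6 = 6 + 2*C²)
-4*(-3 + M(1)) - 27*104 = -4*(-3 + (6 + 2*1²)) - 27*104 = -4*(-3 + (6 + 2*1)) - 2808 = -4*(-3 + (6 + 2)) - 2808 = -4*(-3 + 8) - 2808 = -4*5 - 2808 = -20 - 2808 = -2828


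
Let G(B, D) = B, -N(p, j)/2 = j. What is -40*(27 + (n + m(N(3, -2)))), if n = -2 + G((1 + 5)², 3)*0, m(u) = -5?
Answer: -800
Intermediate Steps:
N(p, j) = -2*j
n = -2 (n = -2 + (1 + 5)²*0 = -2 + 6²*0 = -2 + 36*0 = -2 + 0 = -2)
-40*(27 + (n + m(N(3, -2)))) = -40*(27 + (-2 - 5)) = -40*(27 - 7) = -40*20 = -800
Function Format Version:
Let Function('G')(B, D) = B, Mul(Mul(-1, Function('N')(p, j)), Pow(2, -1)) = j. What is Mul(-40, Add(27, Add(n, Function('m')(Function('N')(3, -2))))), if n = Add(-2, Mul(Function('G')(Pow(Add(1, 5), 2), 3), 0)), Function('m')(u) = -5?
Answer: -800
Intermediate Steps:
Function('N')(p, j) = Mul(-2, j)
n = -2 (n = Add(-2, Mul(Pow(Add(1, 5), 2), 0)) = Add(-2, Mul(Pow(6, 2), 0)) = Add(-2, Mul(36, 0)) = Add(-2, 0) = -2)
Mul(-40, Add(27, Add(n, Function('m')(Function('N')(3, -2))))) = Mul(-40, Add(27, Add(-2, -5))) = Mul(-40, Add(27, -7)) = Mul(-40, 20) = -800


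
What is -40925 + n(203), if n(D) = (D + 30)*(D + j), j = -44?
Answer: -3878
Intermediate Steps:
n(D) = (-44 + D)*(30 + D) (n(D) = (D + 30)*(D - 44) = (30 + D)*(-44 + D) = (-44 + D)*(30 + D))
-40925 + n(203) = -40925 + (-1320 + 203² - 14*203) = -40925 + (-1320 + 41209 - 2842) = -40925 + 37047 = -3878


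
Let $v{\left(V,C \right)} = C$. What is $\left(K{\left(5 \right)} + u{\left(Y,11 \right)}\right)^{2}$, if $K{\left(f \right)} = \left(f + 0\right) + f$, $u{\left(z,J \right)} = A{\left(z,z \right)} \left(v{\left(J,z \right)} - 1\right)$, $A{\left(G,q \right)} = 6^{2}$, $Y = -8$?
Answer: $98596$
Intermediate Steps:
$A{\left(G,q \right)} = 36$
$u{\left(z,J \right)} = -36 + 36 z$ ($u{\left(z,J \right)} = 36 \left(z - 1\right) = 36 \left(-1 + z\right) = -36 + 36 z$)
$K{\left(f \right)} = 2 f$ ($K{\left(f \right)} = f + f = 2 f$)
$\left(K{\left(5 \right)} + u{\left(Y,11 \right)}\right)^{2} = \left(2 \cdot 5 + \left(-36 + 36 \left(-8\right)\right)\right)^{2} = \left(10 - 324\right)^{2} = \left(-314\right)^{2} = 98596$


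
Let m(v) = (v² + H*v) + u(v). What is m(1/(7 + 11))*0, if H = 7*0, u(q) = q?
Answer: 0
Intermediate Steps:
H = 0
m(v) = v + v² (m(v) = (v² + 0*v) + v = (v² + 0) + v = v² + v = v + v²)
m(1/(7 + 11))*0 = ((1 + 1/(7 + 11))/(7 + 11))*0 = ((1 + 1/18)/18)*0 = ((1/18)*(19/18))*0 = (19/324)*0 = 0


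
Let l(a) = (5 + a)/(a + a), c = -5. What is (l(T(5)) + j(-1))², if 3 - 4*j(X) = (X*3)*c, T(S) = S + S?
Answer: 81/16 ≈ 5.0625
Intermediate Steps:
T(S) = 2*S
l(a) = (5 + a)/(2*a) (l(a) = (5 + a)/((2*a)) = (5 + a)*(1/(2*a)) = (5 + a)/(2*a))
j(X) = ¾ + 15*X/4 (j(X) = ¾ - X*3*(-5)/4 = ¾ - 3*X*(-5)/4 = ¾ - (-15)*X/4 = ¾ + 15*X/4)
(l(T(5)) + j(-1))² = ((5 + 2*5)/(2*((2*5))) + (¾ + (15/4)*(-1)))² = ((½)*(5 + 10)/10 + (¾ - 15/4))² = ((½)*(⅒)*15 - 3)² = (¾ - 3)² = (-9/4)² = 81/16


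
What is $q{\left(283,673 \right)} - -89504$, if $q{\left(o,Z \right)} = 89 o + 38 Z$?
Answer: $140265$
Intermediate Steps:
$q{\left(o,Z \right)} = 38 Z + 89 o$
$q{\left(283,673 \right)} - -89504 = \left(38 \cdot 673 + 89 \cdot 283\right) - -89504 = \left(25574 + 25187\right) + 89504 = 50761 + 89504 = 140265$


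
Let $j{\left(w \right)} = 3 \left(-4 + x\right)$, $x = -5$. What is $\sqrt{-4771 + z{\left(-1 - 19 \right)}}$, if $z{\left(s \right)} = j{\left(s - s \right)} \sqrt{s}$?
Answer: $\sqrt{-4771 - 54 i \sqrt{5}} \approx 0.874 - 69.078 i$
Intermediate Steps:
$j{\left(w \right)} = -27$ ($j{\left(w \right)} = 3 \left(-4 - 5\right) = 3 \left(-9\right) = -27$)
$z{\left(s \right)} = - 27 \sqrt{s}$
$\sqrt{-4771 + z{\left(-1 - 19 \right)}} = \sqrt{-4771 - 27 \sqrt{-1 - 19}} = \sqrt{-4771 - 27 \sqrt{-20}} = \sqrt{-4771 - 27 \cdot 2 i \sqrt{5}} = \sqrt{-4771 - 54 i \sqrt{5}}$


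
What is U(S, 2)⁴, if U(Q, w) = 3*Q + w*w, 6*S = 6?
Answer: 2401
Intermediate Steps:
S = 1 (S = (⅙)*6 = 1)
U(Q, w) = w² + 3*Q (U(Q, w) = 3*Q + w² = w² + 3*Q)
U(S, 2)⁴ = (2² + 3*1)⁴ = (4 + 3)⁴ = 7⁴ = 2401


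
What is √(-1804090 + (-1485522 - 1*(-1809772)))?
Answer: 4*I*√92490 ≈ 1216.5*I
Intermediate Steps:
√(-1804090 + (-1485522 - 1*(-1809772))) = √(-1804090 + (-1485522 + 1809772)) = √(-1804090 + 324250) = √(-1479840) = 4*I*√92490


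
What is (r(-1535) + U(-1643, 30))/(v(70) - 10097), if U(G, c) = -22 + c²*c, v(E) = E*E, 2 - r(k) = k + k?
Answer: -30050/5197 ≈ -5.7822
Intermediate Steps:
r(k) = 2 - 2*k (r(k) = 2 - (k + k) = 2 - 2*k)
v(E) = E²
U(G, c) = -22 + c³
(r(-1535) + U(-1643, 30))/(v(70) - 10097) = ((2 - 2*(-1535)) + (-22 + 30³))/(70² - 10097) = ((2 + 3070) + (-22 + 27000))/(4900 - 10097) = (3072 + 26978)/(-5197) = 30050*(-1/5197) = -30050/5197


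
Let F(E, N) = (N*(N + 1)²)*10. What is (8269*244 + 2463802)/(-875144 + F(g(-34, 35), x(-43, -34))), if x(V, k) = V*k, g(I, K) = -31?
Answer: 2240719/15645659818 ≈ 0.00014322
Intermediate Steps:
F(E, N) = 10*N*(1 + N)² (F(E, N) = (N*(1 + N)²)*10 = 10*N*(1 + N)²)
(8269*244 + 2463802)/(-875144 + F(g(-34, 35), x(-43, -34))) = (8269*244 + 2463802)/(-875144 + 10*(-43*(-34))*(1 - 43*(-34))²) = (2017636 + 2463802)/(-875144 + 10*1462*(1 + 1462)²) = 4481438/(-875144 + 10*1462*1463²) = 4481438/(-875144 + 10*1462*2140369) = 4481438/(-875144 + 31292194780) = 4481438/31291319636 = 4481438*(1/31291319636) = 2240719/15645659818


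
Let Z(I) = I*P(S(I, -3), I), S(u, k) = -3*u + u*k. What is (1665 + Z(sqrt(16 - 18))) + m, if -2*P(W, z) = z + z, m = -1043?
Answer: 624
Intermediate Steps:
S(u, k) = -3*u + k*u
P(W, z) = -z (P(W, z) = -(z + z)/2 = -z)
Z(I) = -I**2 (Z(I) = I*(-I) = -I**2)
(1665 + Z(sqrt(16 - 18))) + m = (1665 - (sqrt(16 - 18))**2) - 1043 = (1665 - (sqrt(-2))**2) - 1043 = (1665 - (I*sqrt(2))**2) - 1043 = (1665 - 1*(-2)) - 1043 = (1665 + 2) - 1043 = 1667 - 1043 = 624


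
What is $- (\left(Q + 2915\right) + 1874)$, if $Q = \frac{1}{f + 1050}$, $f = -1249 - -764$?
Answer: $- \frac{2705786}{565} \approx -4789.0$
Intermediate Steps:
$f = -485$ ($f = -1249 + 764 = -485$)
$Q = \frac{1}{565}$ ($Q = \frac{1}{-485 + 1050} = \frac{1}{565} \approx 0.0017699$)
$- (\left(Q + 2915\right) + 1874) = - (\left(\frac{1}{565} + 2915\right) + 1874) = - (\frac{1646976}{565} + 1874) = \left(-1\right) \frac{2705786}{565} = - \frac{2705786}{565}$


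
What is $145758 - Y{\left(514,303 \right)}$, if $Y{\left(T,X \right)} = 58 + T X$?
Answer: $-10042$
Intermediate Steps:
$145758 - Y{\left(514,303 \right)} = 145758 - \left(58 + 514 \cdot 303\right) = 145758 - \left(58 + 155742\right) = 145758 - 155800 = -10042$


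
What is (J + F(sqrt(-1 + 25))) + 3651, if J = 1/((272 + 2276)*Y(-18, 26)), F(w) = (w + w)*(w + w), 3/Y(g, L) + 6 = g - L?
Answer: 14321009/3822 ≈ 3747.0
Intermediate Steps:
Y(g, L) = 3/(-6 + g - L) (Y(g, L) = 3/(-6 + (g - L)) = 3/(-6 + g - L))
F(w) = 4*w**2 (F(w) = (2*w)*(2*w) = 4*w**2)
J = -25/3822 (J = 1/((272 + 2276)*((3/(-6 - 18 - 1*26)))) = 1/(2548*((3/(-6 - 18 - 26)))) = 1/(2548*((3/(-50)))) = 1/(2548*((3*(-1/50)))) = 1/(2548*(-3/50)) = (1/2548)*(-50/3) = -25/3822 ≈ -0.0065411)
(J + F(sqrt(-1 + 25))) + 3651 = (-25/3822 + 4*(sqrt(-1 + 25))**2) + 3651 = (-25/3822 + 4*(sqrt(24))**2) + 3651 = (-25/3822 + 4*(2*sqrt(6))**2) + 3651 = (-25/3822 + 4*24) + 3651 = (-25/3822 + 96) + 3651 = 366887/3822 + 3651 = 14321009/3822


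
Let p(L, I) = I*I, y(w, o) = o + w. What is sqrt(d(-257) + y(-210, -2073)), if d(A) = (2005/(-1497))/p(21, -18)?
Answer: I*sqrt(1657659430713)/26946 ≈ 47.781*I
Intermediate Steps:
p(L, I) = I**2
d(A) = -2005/485028 (d(A) = (2005/(-1497))/((-18)**2) = (2005*(-1/1497))/324 = -2005/1497*1/324 = -2005/485028)
sqrt(d(-257) + y(-210, -2073)) = sqrt(-2005/485028 + (-2073 - 210)) = sqrt(-2005/485028 - 2283) = sqrt(-1107320929/485028) = I*sqrt(1657659430713)/26946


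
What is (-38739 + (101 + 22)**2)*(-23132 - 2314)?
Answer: 600780060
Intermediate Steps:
(-38739 + (101 + 22)**2)*(-23132 - 2314) = (-38739 + 123**2)*(-25446) = (-38739 + 15129)*(-25446) = -23610*(-25446) = 600780060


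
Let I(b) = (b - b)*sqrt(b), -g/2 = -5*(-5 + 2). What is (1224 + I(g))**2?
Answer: 1498176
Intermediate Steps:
g = -30 (g = -(-10)*(-5 + 2) = -(-10)*(-3) = -2*15 = -30)
I(b) = 0 (I(b) = 0*sqrt(b) = 0)
(1224 + I(g))**2 = (1224 + 0)**2 = 1224**2 = 1498176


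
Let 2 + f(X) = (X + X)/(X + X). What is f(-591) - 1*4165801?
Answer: -4165802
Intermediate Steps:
f(X) = -1 (f(X) = -2 + (X + X)/(X + X) = -2 + (2*X)/((2*X)) = -2 + (2*X)*(1/(2*X)) = -2 + 1 = -1)
f(-591) - 1*4165801 = -1 - 1*4165801 = -1 - 4165801 = -4165802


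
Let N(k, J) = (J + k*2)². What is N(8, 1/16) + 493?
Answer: 192257/256 ≈ 751.00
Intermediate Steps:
N(k, J) = (J + 2*k)²
N(8, 1/16) + 493 = (1/16 + 2*8)² + 493 = (1/16 + 16)² + 493 = (257/16)² + 493 = 66049/256 + 493 = 192257/256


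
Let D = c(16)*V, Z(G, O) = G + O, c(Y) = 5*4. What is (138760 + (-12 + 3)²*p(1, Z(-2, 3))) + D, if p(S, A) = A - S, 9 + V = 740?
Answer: 153380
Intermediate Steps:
V = 731 (V = -9 + 740 = 731)
c(Y) = 20
D = 14620 (D = 20*731 = 14620)
(138760 + (-12 + 3)²*p(1, Z(-2, 3))) + D = (138760 + (-12 + 3)²*((-2 + 3) - 1*1)) + 14620 = (138760 + (-9)²*(1 - 1)) + 14620 = (138760 + 81*0) + 14620 = (138760 + 0) + 14620 = 138760 + 14620 = 153380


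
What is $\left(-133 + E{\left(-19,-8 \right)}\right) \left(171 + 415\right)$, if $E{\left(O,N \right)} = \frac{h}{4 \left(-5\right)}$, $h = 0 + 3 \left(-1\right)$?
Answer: $- \frac{778501}{10} \approx -77850.0$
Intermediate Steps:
$h = -3$ ($h = 0 - 3 = -3$)
$E{\left(O,N \right)} = \frac{3}{20}$ ($E{\left(O,N \right)} = - \frac{3}{4 \left(-5\right)} = - \frac{3}{-20} = \left(-3\right) \left(- \frac{1}{20}\right) = \frac{3}{20}$)
$\left(-133 + E{\left(-19,-8 \right)}\right) \left(171 + 415\right) = \left(-133 + \frac{3}{20}\right) \left(171 + 415\right) = \left(- \frac{2657}{20}\right) 586 = - \frac{778501}{10}$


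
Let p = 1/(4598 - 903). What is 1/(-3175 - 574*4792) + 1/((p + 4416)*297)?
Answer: 61535258623/87062720399671896 ≈ 7.0679e-7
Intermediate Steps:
p = 1/3695 ≈ 0.00027064
1/(-3175 - 574*4792) + 1/((p + 4416)*297) = 1/(-3175 - 574*4792) + 1/((1/3695 + 4416)*297) = (1/4792)/(-3749) + (1/297)/(16317121/3695) = -1/3749*1/4792 + (3695/16317121)*(1/297) = -1/17965208 + 3695/4846184937 = 61535258623/87062720399671896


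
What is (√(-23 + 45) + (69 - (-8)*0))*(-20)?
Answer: -1380 - 20*√22 ≈ -1473.8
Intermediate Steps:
(√(-23 + 45) + (69 - (-8)*0))*(-20) = (√22 + (69 - 1*0))*(-20) = (√22 + (69 + 0))*(-20) = (√22 + 69)*(-20) = (69 + √22)*(-20) = -1380 - 20*√22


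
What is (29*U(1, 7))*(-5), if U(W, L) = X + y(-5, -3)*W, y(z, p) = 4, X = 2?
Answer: -870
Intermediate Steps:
U(W, L) = 2 + 4*W
(29*U(1, 7))*(-5) = (29*(2 + 4*1))*(-5) = (29*(2 + 4))*(-5) = (29*6)*(-5) = 174*(-5) = -870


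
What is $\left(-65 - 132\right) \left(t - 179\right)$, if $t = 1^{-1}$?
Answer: $35066$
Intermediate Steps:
$t = 1$
$\left(-65 - 132\right) \left(t - 179\right) = \left(-65 - 132\right) \left(1 - 179\right) = \left(-65 - 132\right) \left(-178\right) = \left(-197\right) \left(-178\right) = 35066$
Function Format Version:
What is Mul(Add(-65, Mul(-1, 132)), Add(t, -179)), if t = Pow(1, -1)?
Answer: 35066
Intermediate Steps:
t = 1
Mul(Add(-65, Mul(-1, 132)), Add(t, -179)) = Mul(Add(-65, Mul(-1, 132)), Add(1, -179)) = Mul(Add(-65, -132), -178) = Mul(-197, -178) = 35066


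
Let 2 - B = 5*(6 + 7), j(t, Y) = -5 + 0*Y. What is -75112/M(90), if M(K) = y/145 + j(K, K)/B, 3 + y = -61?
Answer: 686148120/3307 ≈ 2.0748e+5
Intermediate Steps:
j(t, Y) = -5 (j(t, Y) = -5 + 0 = -5)
B = -63 (B = 2 - 5*(6 + 7) = 2 - 5*13 = 2 - 1*65 = 2 - 65 = -63)
y = -64 (y = -3 - 61 = -64)
M(K) = -3307/9135 (M(K) = -64/145 - 5/(-63) = -64*1/145 - 5*(-1/63) = -64/145 + 5/63 = -3307/9135)
-75112/M(90) = -75112/(-3307/9135) = -75112*(-9135/3307) = 686148120/3307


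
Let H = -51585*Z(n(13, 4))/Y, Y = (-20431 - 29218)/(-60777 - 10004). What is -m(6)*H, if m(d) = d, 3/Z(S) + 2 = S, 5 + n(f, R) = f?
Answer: 10953713655/49649 ≈ 2.2062e+5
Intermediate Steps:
n(f, R) = -5 + f
Z(S) = 3/(-2 + S)
Y = 49649/70781 (Y = -49649/(-70781) = -49649*(-1/70781) = 49649/70781 ≈ 0.70145)
H = -3651237885/99298 (H = -51585*212343/(49649*(-2 + (-5 + 13))) = -51585*212343/(49649*(-2 + 8)) = -51585/(49649/(70781*((3/6)))) = -51585/(49649/(70781*((3*(⅙))))) = -51585/(49649/(70781*(½))) = -51585/((49649/70781)*2) = -51585/99298/70781 = -51585*70781/99298 = -3651237885/99298 ≈ -36771.)
-m(6)*H = -6*(-3651237885)/99298 = -1*(-10953713655/49649) = 10953713655/49649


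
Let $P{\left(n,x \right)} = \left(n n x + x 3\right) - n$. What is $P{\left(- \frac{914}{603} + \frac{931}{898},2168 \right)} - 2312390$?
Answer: $- \frac{337988049800800991}{146607876018} \approx -2.3054 \cdot 10^{6}$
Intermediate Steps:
$P{\left(n,x \right)} = - n + 3 x + x n^{2}$ ($P{\left(n,x \right)} = \left(x n^{2} + 3 x\right) - n = \left(3 x + x n^{2}\right) - n = - n + 3 x + x n^{2}$)
$P{\left(- \frac{914}{603} + \frac{931}{898},2168 \right)} - 2312390 = \left(- (- \frac{914}{603} + \frac{931}{898}) + 3 \cdot 2168 + 2168 \left(- \frac{914}{603} + \frac{931}{898}\right)^{2}\right) - 2312390 = \left(- (\left(-914\right) \frac{1}{603} + 931 \cdot \frac{1}{898}) + 6504 + 2168 \left(\left(-914\right) \frac{1}{603} + 931 \cdot \frac{1}{898}\right)^{2}\right) - 2312390 = \left(- (- \frac{914}{603} + \frac{931}{898}) + 6504 + 2168 \left(- \frac{914}{603} + \frac{931}{898}\right)^{2}\right) - 2312390 = \left(\left(-1\right) \left(- \frac{259379}{541494}\right) + 6504 + 2168 \left(- \frac{259379}{541494}\right)^{2}\right) - 2312390 = \left(\frac{259379}{541494} + 6504 + 2168 \cdot \frac{67277465641}{293215752036}\right) - 2312390 = \left(\frac{259379}{541494} + 6504 + \frac{36464386377422}{73303938009}\right) - 2312390 = \frac{1026536624462029}{146607876018} - 2312390 = - \frac{337988049800800991}{146607876018}$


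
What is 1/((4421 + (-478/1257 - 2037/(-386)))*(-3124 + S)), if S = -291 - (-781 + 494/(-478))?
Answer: -115963278/1351347732724997 ≈ -8.5813e-8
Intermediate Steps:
S = 117357/239 (S = -291 - (-781 + 494*(-1/478)) = -291 - (-781 - 247/239) = -291 - 1*(-186906/239) = -291 + 186906/239 = 117357/239 ≈ 491.03)
1/((4421 + (-478/1257 - 2037/(-386)))*(-3124 + S)) = 1/((4421 + (-478/1257 - 2037/(-386)))*(-3124 + 117357/239)) = 1/((4421 + (-478*1/1257 - 2037*(-1/386)))*(-629279/239)) = 1/((4421 + (-478/1257 + 2037/386))*(-629279/239)) = 1/((4421 + 2376001/485202)*(-629279/239)) = 1/((2147454043/485202)*(-629279/239)) = 1/(-1351347732724997/115963278) = -115963278/1351347732724997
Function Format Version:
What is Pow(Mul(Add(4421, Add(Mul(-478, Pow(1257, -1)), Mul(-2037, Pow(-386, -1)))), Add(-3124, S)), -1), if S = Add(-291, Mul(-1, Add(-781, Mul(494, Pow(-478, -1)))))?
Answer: Rational(-115963278, 1351347732724997) ≈ -8.5813e-8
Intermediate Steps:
S = Rational(117357, 239) (S = Add(-291, Mul(-1, Add(-781, Mul(494, Rational(-1, 478))))) = Add(-291, Mul(-1, Add(-781, Rational(-247, 239)))) = Add(-291, Mul(-1, Rational(-186906, 239))) = Add(-291, Rational(186906, 239)) = Rational(117357, 239) ≈ 491.03)
Pow(Mul(Add(4421, Add(Mul(-478, Pow(1257, -1)), Mul(-2037, Pow(-386, -1)))), Add(-3124, S)), -1) = Pow(Mul(Add(4421, Add(Mul(-478, Pow(1257, -1)), Mul(-2037, Pow(-386, -1)))), Add(-3124, Rational(117357, 239))), -1) = Pow(Mul(Add(4421, Add(Mul(-478, Rational(1, 1257)), Mul(-2037, Rational(-1, 386)))), Rational(-629279, 239)), -1) = Pow(Mul(Add(4421, Add(Rational(-478, 1257), Rational(2037, 386))), Rational(-629279, 239)), -1) = Pow(Mul(Add(4421, Rational(2376001, 485202)), Rational(-629279, 239)), -1) = Pow(Mul(Rational(2147454043, 485202), Rational(-629279, 239)), -1) = Pow(Rational(-1351347732724997, 115963278), -1) = Rational(-115963278, 1351347732724997)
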